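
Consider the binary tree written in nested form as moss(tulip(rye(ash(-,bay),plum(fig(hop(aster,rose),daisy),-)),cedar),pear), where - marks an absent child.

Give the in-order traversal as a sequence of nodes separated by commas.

ash, bay, rye, aster, hop, rose, fig, daisy, plum, tulip, cedar, moss, pear

In-order visits the left subtree, then the node, then the right subtree.
At moss: go left to tulip.
  At tulip: go left to rye.
    At rye: go left to ash.
      At ash: no left child.
      Visit ash.
      At ash: go right to bay.
        bay is a leaf — visit bay.
    Visit rye.
    At rye: go right to plum.
      At plum: go left to fig.
        At fig: go left to hop.
          At hop: go left to aster.
            aster is a leaf — visit aster.
          Visit hop.
          At hop: go right to rose.
            rose is a leaf — visit rose.
        Visit fig.
        At fig: go right to daisy.
          daisy is a leaf — visit daisy.
      Visit plum.
      At plum: no right child.
  Visit tulip.
  At tulip: go right to cedar.
    cedar is a leaf — visit cedar.
Visit moss.
At moss: go right to pear.
  pear is a leaf — visit pear.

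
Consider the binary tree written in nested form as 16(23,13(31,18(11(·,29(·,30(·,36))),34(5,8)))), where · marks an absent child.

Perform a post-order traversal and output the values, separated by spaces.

23 31 36 30 29 11 5 8 34 18 13 16

Post-order visits the left subtree, then the right subtree, then the node.
At 16: go left to 23.
  23 is a leaf — visit 23.
At 16: go right to 13.
  At 13: go left to 31.
    31 is a leaf — visit 31.
  At 13: go right to 18.
    At 18: go left to 11.
      At 11: no left child.
      At 11: go right to 29.
        At 29: no left child.
        At 29: go right to 30.
          At 30: no left child.
          At 30: go right to 36.
            36 is a leaf — visit 36.
          Visit 30.
        Visit 29.
      Visit 11.
    At 18: go right to 34.
      At 34: go left to 5.
        5 is a leaf — visit 5.
      At 34: go right to 8.
        8 is a leaf — visit 8.
      Visit 34.
    Visit 18.
  Visit 13.
Visit 16.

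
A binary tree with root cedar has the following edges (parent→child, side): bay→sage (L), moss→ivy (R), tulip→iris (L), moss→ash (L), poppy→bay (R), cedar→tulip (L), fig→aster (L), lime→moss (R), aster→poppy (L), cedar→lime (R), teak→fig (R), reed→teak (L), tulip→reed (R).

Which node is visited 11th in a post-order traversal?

Post-order visits the left subtree, then the right subtree, then the node.
At cedar: go left to tulip.
  At tulip: go left to iris.
    iris is a leaf — visit iris.
  At tulip: go right to reed.
    At reed: go left to teak.
      At teak: no left child.
      At teak: go right to fig.
        At fig: go left to aster.
          At aster: go left to poppy.
            At poppy: no left child.
            At poppy: go right to bay.
              At bay: go left to sage.
                sage is a leaf — visit sage.
              At bay: no right child.
              Visit bay.
            Visit poppy.
          At aster: no right child.
          Visit aster.
        At fig: no right child.
        Visit fig.
      Visit teak.
    At reed: no right child.
    Visit reed.
  Visit tulip.
At cedar: go right to lime.
  At lime: no left child.
  At lime: go right to moss.
    At moss: go left to ash.
      ash is a leaf — visit ash.
    At moss: go right to ivy.
      ivy is a leaf — visit ivy.
    Visit moss.
  Visit lime.
Visit cedar.
Full post-order sequence: iris, sage, bay, poppy, aster, fig, teak, reed, tulip, ash, ivy, moss, lime, cedar.

ivy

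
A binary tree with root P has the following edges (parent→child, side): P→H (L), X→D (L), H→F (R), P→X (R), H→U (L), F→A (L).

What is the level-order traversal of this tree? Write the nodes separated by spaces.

Level-order visits nodes level by level from the root, left to right within each level.
Level 0: P
Level 1: H, X
Level 2: U, F, D
Level 3: A

P H X U F D A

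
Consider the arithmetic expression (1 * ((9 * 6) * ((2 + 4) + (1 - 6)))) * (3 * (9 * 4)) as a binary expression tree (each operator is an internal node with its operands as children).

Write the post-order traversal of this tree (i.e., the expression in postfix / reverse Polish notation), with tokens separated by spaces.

1 9 6 * 2 4 + 1 6 - + * * 3 9 4 * * *

Post-order on an expression tree gives postfix notation: for each operator, emit left operand, right operand, then the operator.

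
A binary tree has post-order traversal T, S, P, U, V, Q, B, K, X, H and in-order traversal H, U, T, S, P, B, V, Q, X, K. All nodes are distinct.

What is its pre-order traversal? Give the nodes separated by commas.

H, X, B, U, P, S, T, Q, V, K

The last element of post-order is the root; it splits in-order into left and right subtrees.
Root H: left subtree has 0 nodes { }, right has 9 {U, T, S, P, B, V, Q, X, K}.
  Root X: left subtree has 7 nodes {U, T, S, P, B, V, Q}, right has 1 {K}.
    Root B: left subtree has 4 nodes {U, T, S, P}, right has 2 {V, Q}.
      Root U: left subtree has 0 nodes { }, right has 3 {T, S, P}.
        Root P: left subtree has 2 nodes {T, S}, right has 0 { }.
          Root S: left subtree has 1 node {T}, right has 0 { }.
      Root Q: left subtree has 1 node {V}, right has 0 { }.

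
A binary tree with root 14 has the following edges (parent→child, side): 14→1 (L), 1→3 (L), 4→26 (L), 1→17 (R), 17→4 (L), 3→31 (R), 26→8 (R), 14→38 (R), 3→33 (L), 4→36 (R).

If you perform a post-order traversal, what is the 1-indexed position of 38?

Post-order visits the left subtree, then the right subtree, then the node.
At 14: go left to 1.
  At 1: go left to 3.
    At 3: go left to 33.
      33 is a leaf — visit 33.
    At 3: go right to 31.
      31 is a leaf — visit 31.
    Visit 3.
  At 1: go right to 17.
    At 17: go left to 4.
      At 4: go left to 26.
        At 26: no left child.
        At 26: go right to 8.
          8 is a leaf — visit 8.
        Visit 26.
      At 4: go right to 36.
        36 is a leaf — visit 36.
      Visit 4.
    At 17: no right child.
    Visit 17.
  Visit 1.
At 14: go right to 38.
  38 is a leaf — visit 38.
Visit 14.
Full post-order sequence: 33, 31, 3, 8, 26, 36, 4, 17, 1, 38, 14.

10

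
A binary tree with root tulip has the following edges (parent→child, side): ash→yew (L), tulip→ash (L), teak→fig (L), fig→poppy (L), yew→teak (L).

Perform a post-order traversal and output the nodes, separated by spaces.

poppy fig teak yew ash tulip

Post-order visits the left subtree, then the right subtree, then the node.
At tulip: go left to ash.
  At ash: go left to yew.
    At yew: go left to teak.
      At teak: go left to fig.
        At fig: go left to poppy.
          poppy is a leaf — visit poppy.
        At fig: no right child.
        Visit fig.
      At teak: no right child.
      Visit teak.
    At yew: no right child.
    Visit yew.
  At ash: no right child.
  Visit ash.
At tulip: no right child.
Visit tulip.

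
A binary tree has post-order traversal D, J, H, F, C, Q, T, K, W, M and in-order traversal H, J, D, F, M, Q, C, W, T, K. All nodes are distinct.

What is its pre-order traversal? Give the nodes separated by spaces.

M F H J D W Q C K T

The last element of post-order is the root; it splits in-order into left and right subtrees.
Root M: left subtree has 4 nodes {H, J, D, F}, right has 5 {Q, C, W, T, K}.
  Root F: left subtree has 3 nodes {H, J, D}, right has 0 { }.
    Root H: left subtree has 0 nodes { }, right has 2 {J, D}.
      Root J: left subtree has 0 nodes { }, right has 1 {D}.
  Root W: left subtree has 2 nodes {Q, C}, right has 2 {T, K}.
    Root Q: left subtree has 0 nodes { }, right has 1 {C}.
    Root K: left subtree has 1 node {T}, right has 0 { }.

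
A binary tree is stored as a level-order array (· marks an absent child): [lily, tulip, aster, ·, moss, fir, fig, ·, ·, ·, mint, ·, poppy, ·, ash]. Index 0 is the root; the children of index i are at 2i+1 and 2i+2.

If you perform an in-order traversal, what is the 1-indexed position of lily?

In-order visits the left subtree, then the node, then the right subtree.
At lily: go left to tulip.
  At tulip: no left child.
  Visit tulip.
  At tulip: go right to moss.
    At moss: no left child.
    Visit moss.
    At moss: go right to mint.
      mint is a leaf — visit mint.
Visit lily.
At lily: go right to aster.
  At aster: go left to fir.
    At fir: no left child.
    Visit fir.
    At fir: go right to poppy.
      poppy is a leaf — visit poppy.
  Visit aster.
  At aster: go right to fig.
    At fig: no left child.
    Visit fig.
    At fig: go right to ash.
      ash is a leaf — visit ash.
Full in-order sequence: tulip, moss, mint, lily, fir, poppy, aster, fig, ash.

4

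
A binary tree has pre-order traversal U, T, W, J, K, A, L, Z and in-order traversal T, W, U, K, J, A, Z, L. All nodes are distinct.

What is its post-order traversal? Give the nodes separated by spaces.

The first element of pre-order is the root; it splits in-order into left and right subtrees.
Root U: left subtree has 2 nodes {T, W}, right has 5 {K, J, A, Z, L}.
  Root T: left subtree has 0 nodes { }, right has 1 {W}.
  Root J: left subtree has 1 node {K}, right has 3 {A, Z, L}.
    Root A: left subtree has 0 nodes { }, right has 2 {Z, L}.
      Root L: left subtree has 1 node {Z}, right has 0 { }.

W T K Z L A J U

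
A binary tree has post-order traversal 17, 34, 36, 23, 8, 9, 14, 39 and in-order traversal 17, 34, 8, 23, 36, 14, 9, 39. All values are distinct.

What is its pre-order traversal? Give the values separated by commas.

39, 14, 8, 34, 17, 23, 36, 9

The last element of post-order is the root; it splits in-order into left and right subtrees.
Root 39: left subtree has 7 nodes {17, 34, 8, 23, 36, 14, 9}, right has 0 { }.
  Root 14: left subtree has 5 nodes {17, 34, 8, 23, 36}, right has 1 {9}.
    Root 8: left subtree has 2 nodes {17, 34}, right has 2 {23, 36}.
      Root 34: left subtree has 1 node {17}, right has 0 { }.
      Root 23: left subtree has 0 nodes { }, right has 1 {36}.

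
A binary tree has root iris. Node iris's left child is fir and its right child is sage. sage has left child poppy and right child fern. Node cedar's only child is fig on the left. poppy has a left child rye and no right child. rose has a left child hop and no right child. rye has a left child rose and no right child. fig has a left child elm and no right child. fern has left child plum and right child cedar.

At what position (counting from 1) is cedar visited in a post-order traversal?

9

Post-order visits the left subtree, then the right subtree, then the node.
At iris: go left to fir.
  fir is a leaf — visit fir.
At iris: go right to sage.
  At sage: go left to poppy.
    At poppy: go left to rye.
      At rye: go left to rose.
        At rose: go left to hop.
          hop is a leaf — visit hop.
        At rose: no right child.
        Visit rose.
      At rye: no right child.
      Visit rye.
    At poppy: no right child.
    Visit poppy.
  At sage: go right to fern.
    At fern: go left to plum.
      plum is a leaf — visit plum.
    At fern: go right to cedar.
      At cedar: go left to fig.
        At fig: go left to elm.
          elm is a leaf — visit elm.
        At fig: no right child.
        Visit fig.
      At cedar: no right child.
      Visit cedar.
    Visit fern.
  Visit sage.
Visit iris.
Full post-order sequence: fir, hop, rose, rye, poppy, plum, elm, fig, cedar, fern, sage, iris.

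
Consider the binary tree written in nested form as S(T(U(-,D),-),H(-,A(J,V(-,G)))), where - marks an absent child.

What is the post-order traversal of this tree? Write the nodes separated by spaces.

D U T J G V A H S

Post-order visits the left subtree, then the right subtree, then the node.
At S: go left to T.
  At T: go left to U.
    At U: no left child.
    At U: go right to D.
      D is a leaf — visit D.
    Visit U.
  At T: no right child.
  Visit T.
At S: go right to H.
  At H: no left child.
  At H: go right to A.
    At A: go left to J.
      J is a leaf — visit J.
    At A: go right to V.
      At V: no left child.
      At V: go right to G.
        G is a leaf — visit G.
      Visit V.
    Visit A.
  Visit H.
Visit S.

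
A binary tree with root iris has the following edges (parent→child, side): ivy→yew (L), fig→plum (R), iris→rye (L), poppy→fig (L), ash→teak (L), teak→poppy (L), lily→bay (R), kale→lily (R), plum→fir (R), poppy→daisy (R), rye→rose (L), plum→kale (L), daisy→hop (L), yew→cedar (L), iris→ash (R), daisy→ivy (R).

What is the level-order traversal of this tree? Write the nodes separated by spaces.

iris rye ash rose teak poppy fig daisy plum hop ivy kale fir yew lily cedar bay

Level-order visits nodes level by level from the root, left to right within each level.
Level 0: iris
Level 1: rye, ash
Level 2: rose, teak
Level 3: poppy
Level 4: fig, daisy
Level 5: plum, hop, ivy
Level 6: kale, fir, yew
Level 7: lily, cedar
Level 8: bay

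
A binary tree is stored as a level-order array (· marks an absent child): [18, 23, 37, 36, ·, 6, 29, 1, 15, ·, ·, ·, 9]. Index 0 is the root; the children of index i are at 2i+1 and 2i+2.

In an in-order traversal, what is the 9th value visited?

In-order visits the left subtree, then the node, then the right subtree.
At 18: go left to 23.
  At 23: go left to 36.
    At 36: go left to 1.
      1 is a leaf — visit 1.
    Visit 36.
    At 36: go right to 15.
      15 is a leaf — visit 15.
  Visit 23.
  At 23: no right child.
Visit 18.
At 18: go right to 37.
  At 37: go left to 6.
    At 6: no left child.
    Visit 6.
    At 6: go right to 9.
      9 is a leaf — visit 9.
  Visit 37.
  At 37: go right to 29.
    29 is a leaf — visit 29.
Full in-order sequence: 1, 36, 15, 23, 18, 6, 9, 37, 29.

29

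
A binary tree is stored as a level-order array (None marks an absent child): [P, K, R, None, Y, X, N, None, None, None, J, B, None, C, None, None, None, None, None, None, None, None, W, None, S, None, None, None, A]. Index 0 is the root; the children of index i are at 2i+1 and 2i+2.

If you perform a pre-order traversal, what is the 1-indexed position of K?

2

Pre-order visits the node, then its left subtree, then its right subtree.
Visit P.
At P: go left to K.
  Visit K.
  At K: no left child.
  At K: go right to Y.
    Visit Y.
    At Y: no left child.
    At Y: go right to J.
      Visit J.
      At J: no left child.
      At J: go right to W.
        W is a leaf — visit W.
At P: go right to R.
  Visit R.
  At R: go left to X.
    Visit X.
    At X: go left to B.
      Visit B.
      At B: no left child.
      At B: go right to S.
        S is a leaf — visit S.
    At X: no right child.
  At R: go right to N.
    Visit N.
    At N: go left to C.
      Visit C.
      At C: no left child.
      At C: go right to A.
        A is a leaf — visit A.
    At N: no right child.
Full pre-order sequence: P, K, Y, J, W, R, X, B, S, N, C, A.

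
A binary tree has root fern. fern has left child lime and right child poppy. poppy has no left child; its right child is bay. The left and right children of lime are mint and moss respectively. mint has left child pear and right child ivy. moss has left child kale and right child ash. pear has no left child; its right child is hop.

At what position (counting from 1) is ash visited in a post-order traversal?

6

Post-order visits the left subtree, then the right subtree, then the node.
At fern: go left to lime.
  At lime: go left to mint.
    At mint: go left to pear.
      At pear: no left child.
      At pear: go right to hop.
        hop is a leaf — visit hop.
      Visit pear.
    At mint: go right to ivy.
      ivy is a leaf — visit ivy.
    Visit mint.
  At lime: go right to moss.
    At moss: go left to kale.
      kale is a leaf — visit kale.
    At moss: go right to ash.
      ash is a leaf — visit ash.
    Visit moss.
  Visit lime.
At fern: go right to poppy.
  At poppy: no left child.
  At poppy: go right to bay.
    bay is a leaf — visit bay.
  Visit poppy.
Visit fern.
Full post-order sequence: hop, pear, ivy, mint, kale, ash, moss, lime, bay, poppy, fern.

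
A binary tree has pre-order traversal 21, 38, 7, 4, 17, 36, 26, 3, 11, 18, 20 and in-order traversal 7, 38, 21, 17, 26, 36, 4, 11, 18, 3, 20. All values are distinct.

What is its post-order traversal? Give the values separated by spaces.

The first element of pre-order is the root; it splits in-order into left and right subtrees.
Root 21: left subtree has 2 nodes {7, 38}, right has 8 {17, 26, 36, 4, 11, 18, 3, 20}.
  Root 38: left subtree has 1 node {7}, right has 0 { }.
  Root 4: left subtree has 3 nodes {17, 26, 36}, right has 4 {11, 18, 3, 20}.
    Root 17: left subtree has 0 nodes { }, right has 2 {26, 36}.
      Root 36: left subtree has 1 node {26}, right has 0 { }.
    Root 3: left subtree has 2 nodes {11, 18}, right has 1 {20}.
      Root 11: left subtree has 0 nodes { }, right has 1 {18}.

7 38 26 36 17 18 11 20 3 4 21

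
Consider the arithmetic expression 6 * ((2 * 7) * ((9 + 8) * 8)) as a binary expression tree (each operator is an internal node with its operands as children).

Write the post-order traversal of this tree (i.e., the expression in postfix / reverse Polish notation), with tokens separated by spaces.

Post-order on an expression tree gives postfix notation: for each operator, emit left operand, right operand, then the operator.

6 2 7 * 9 8 + 8 * * *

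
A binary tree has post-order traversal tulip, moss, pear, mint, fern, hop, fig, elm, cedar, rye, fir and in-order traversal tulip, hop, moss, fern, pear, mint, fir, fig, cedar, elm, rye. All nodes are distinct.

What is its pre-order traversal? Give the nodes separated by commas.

The last element of post-order is the root; it splits in-order into left and right subtrees.
Root fir: left subtree has 6 nodes {tulip, hop, moss, fern, pear, mint}, right has 4 {fig, cedar, elm, rye}.
  Root hop: left subtree has 1 node {tulip}, right has 4 {moss, fern, pear, mint}.
    Root fern: left subtree has 1 node {moss}, right has 2 {pear, mint}.
      Root mint: left subtree has 1 node {pear}, right has 0 { }.
  Root rye: left subtree has 3 nodes {fig, cedar, elm}, right has 0 { }.
    Root cedar: left subtree has 1 node {fig}, right has 1 {elm}.

fir, hop, tulip, fern, moss, mint, pear, rye, cedar, fig, elm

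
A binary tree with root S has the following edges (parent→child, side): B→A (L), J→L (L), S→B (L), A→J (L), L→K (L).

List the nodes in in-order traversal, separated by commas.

In-order visits the left subtree, then the node, then the right subtree.
At S: go left to B.
  At B: go left to A.
    At A: go left to J.
      At J: go left to L.
        At L: go left to K.
          K is a leaf — visit K.
        Visit L.
        At L: no right child.
      Visit J.
      At J: no right child.
    Visit A.
    At A: no right child.
  Visit B.
  At B: no right child.
Visit S.
At S: no right child.

K, L, J, A, B, S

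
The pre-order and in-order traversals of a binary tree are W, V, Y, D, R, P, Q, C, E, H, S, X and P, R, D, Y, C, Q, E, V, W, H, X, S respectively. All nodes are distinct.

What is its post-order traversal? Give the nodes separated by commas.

The first element of pre-order is the root; it splits in-order into left and right subtrees.
Root W: left subtree has 8 nodes {P, R, D, Y, C, Q, E, V}, right has 3 {H, X, S}.
  Root V: left subtree has 7 nodes {P, R, D, Y, C, Q, E}, right has 0 { }.
    Root Y: left subtree has 3 nodes {P, R, D}, right has 3 {C, Q, E}.
      Root D: left subtree has 2 nodes {P, R}, right has 0 { }.
        Root R: left subtree has 1 node {P}, right has 0 { }.
      Root Q: left subtree has 1 node {C}, right has 1 {E}.
  Root H: left subtree has 0 nodes { }, right has 2 {X, S}.
    Root S: left subtree has 1 node {X}, right has 0 { }.

P, R, D, C, E, Q, Y, V, X, S, H, W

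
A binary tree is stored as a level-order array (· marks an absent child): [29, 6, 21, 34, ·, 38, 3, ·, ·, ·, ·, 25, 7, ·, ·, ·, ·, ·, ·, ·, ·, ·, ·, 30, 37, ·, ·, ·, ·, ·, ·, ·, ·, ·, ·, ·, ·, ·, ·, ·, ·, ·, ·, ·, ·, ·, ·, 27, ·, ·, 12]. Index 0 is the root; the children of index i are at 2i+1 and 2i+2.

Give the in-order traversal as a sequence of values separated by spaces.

In-order visits the left subtree, then the node, then the right subtree.
At 29: go left to 6.
  At 6: go left to 34.
    34 is a leaf — visit 34.
  Visit 6.
  At 6: no right child.
Visit 29.
At 29: go right to 21.
  At 21: go left to 38.
    At 38: go left to 25.
      At 25: go left to 30.
        At 30: go left to 27.
          27 is a leaf — visit 27.
        Visit 30.
        At 30: no right child.
      Visit 25.
      At 25: go right to 37.
        At 37: no left child.
        Visit 37.
        At 37: go right to 12.
          12 is a leaf — visit 12.
    Visit 38.
    At 38: go right to 7.
      7 is a leaf — visit 7.
  Visit 21.
  At 21: go right to 3.
    3 is a leaf — visit 3.

34 6 29 27 30 25 37 12 38 7 21 3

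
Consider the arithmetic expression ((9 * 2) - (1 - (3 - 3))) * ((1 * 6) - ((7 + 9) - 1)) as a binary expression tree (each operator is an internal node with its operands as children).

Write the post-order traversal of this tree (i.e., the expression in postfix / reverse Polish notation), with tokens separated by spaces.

9 2 * 1 3 3 - - - 1 6 * 7 9 + 1 - - *

Post-order on an expression tree gives postfix notation: for each operator, emit left operand, right operand, then the operator.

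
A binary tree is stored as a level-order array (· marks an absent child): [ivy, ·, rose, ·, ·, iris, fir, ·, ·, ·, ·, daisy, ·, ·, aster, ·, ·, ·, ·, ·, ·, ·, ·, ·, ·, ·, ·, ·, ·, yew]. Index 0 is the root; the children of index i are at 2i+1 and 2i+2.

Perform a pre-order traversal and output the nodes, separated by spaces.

ivy rose iris daisy fir aster yew

Pre-order visits the node, then its left subtree, then its right subtree.
Visit ivy.
At ivy: no left child.
At ivy: go right to rose.
  Visit rose.
  At rose: go left to iris.
    Visit iris.
    At iris: go left to daisy.
      daisy is a leaf — visit daisy.
    At iris: no right child.
  At rose: go right to fir.
    Visit fir.
    At fir: no left child.
    At fir: go right to aster.
      Visit aster.
      At aster: go left to yew.
        yew is a leaf — visit yew.
      At aster: no right child.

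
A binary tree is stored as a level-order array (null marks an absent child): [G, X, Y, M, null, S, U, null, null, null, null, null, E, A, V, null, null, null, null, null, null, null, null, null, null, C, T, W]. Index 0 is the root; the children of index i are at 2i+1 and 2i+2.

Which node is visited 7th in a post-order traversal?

Post-order visits the left subtree, then the right subtree, then the node.
At G: go left to X.
  At X: go left to M.
    M is a leaf — visit M.
  At X: no right child.
  Visit X.
At G: go right to Y.
  At Y: go left to S.
    At S: no left child.
    At S: go right to E.
      At E: go left to C.
        C is a leaf — visit C.
      At E: go right to T.
        T is a leaf — visit T.
      Visit E.
    Visit S.
  At Y: go right to U.
    At U: go left to A.
      At A: go left to W.
        W is a leaf — visit W.
      At A: no right child.
      Visit A.
    At U: go right to V.
      V is a leaf — visit V.
    Visit U.
  Visit Y.
Visit G.
Full post-order sequence: M, X, C, T, E, S, W, A, V, U, Y, G.

W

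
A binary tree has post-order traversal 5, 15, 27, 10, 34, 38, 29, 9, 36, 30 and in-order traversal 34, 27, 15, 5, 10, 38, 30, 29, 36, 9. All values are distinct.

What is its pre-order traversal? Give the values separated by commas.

The last element of post-order is the root; it splits in-order into left and right subtrees.
Root 30: left subtree has 6 nodes {34, 27, 15, 5, 10, 38}, right has 3 {29, 36, 9}.
  Root 38: left subtree has 5 nodes {34, 27, 15, 5, 10}, right has 0 { }.
    Root 34: left subtree has 0 nodes { }, right has 4 {27, 15, 5, 10}.
      Root 10: left subtree has 3 nodes {27, 15, 5}, right has 0 { }.
        Root 27: left subtree has 0 nodes { }, right has 2 {15, 5}.
          Root 15: left subtree has 0 nodes { }, right has 1 {5}.
  Root 36: left subtree has 1 node {29}, right has 1 {9}.

30, 38, 34, 10, 27, 15, 5, 36, 29, 9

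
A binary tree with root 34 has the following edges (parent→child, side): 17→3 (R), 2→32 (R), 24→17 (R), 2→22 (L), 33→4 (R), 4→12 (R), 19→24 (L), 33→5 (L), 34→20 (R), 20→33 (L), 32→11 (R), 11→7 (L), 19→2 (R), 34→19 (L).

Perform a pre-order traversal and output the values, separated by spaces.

34 19 24 17 3 2 22 32 11 7 20 33 5 4 12

Pre-order visits the node, then its left subtree, then its right subtree.
Visit 34.
At 34: go left to 19.
  Visit 19.
  At 19: go left to 24.
    Visit 24.
    At 24: no left child.
    At 24: go right to 17.
      Visit 17.
      At 17: no left child.
      At 17: go right to 3.
        3 is a leaf — visit 3.
  At 19: go right to 2.
    Visit 2.
    At 2: go left to 22.
      22 is a leaf — visit 22.
    At 2: go right to 32.
      Visit 32.
      At 32: no left child.
      At 32: go right to 11.
        Visit 11.
        At 11: go left to 7.
          7 is a leaf — visit 7.
        At 11: no right child.
At 34: go right to 20.
  Visit 20.
  At 20: go left to 33.
    Visit 33.
    At 33: go left to 5.
      5 is a leaf — visit 5.
    At 33: go right to 4.
      Visit 4.
      At 4: no left child.
      At 4: go right to 12.
        12 is a leaf — visit 12.
  At 20: no right child.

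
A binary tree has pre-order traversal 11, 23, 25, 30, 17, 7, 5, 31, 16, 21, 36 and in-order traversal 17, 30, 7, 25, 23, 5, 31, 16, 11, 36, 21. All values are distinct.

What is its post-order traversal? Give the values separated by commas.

17, 7, 30, 25, 16, 31, 5, 23, 36, 21, 11

The first element of pre-order is the root; it splits in-order into left and right subtrees.
Root 11: left subtree has 8 nodes {17, 30, 7, 25, 23, 5, 31, 16}, right has 2 {36, 21}.
  Root 23: left subtree has 4 nodes {17, 30, 7, 25}, right has 3 {5, 31, 16}.
    Root 25: left subtree has 3 nodes {17, 30, 7}, right has 0 { }.
      Root 30: left subtree has 1 node {17}, right has 1 {7}.
    Root 5: left subtree has 0 nodes { }, right has 2 {31, 16}.
      Root 31: left subtree has 0 nodes { }, right has 1 {16}.
  Root 21: left subtree has 1 node {36}, right has 0 { }.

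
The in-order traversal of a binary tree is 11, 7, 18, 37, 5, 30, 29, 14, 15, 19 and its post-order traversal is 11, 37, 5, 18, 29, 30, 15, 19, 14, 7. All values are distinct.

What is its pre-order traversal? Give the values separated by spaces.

7 11 14 30 18 5 37 29 19 15

The last element of post-order is the root; it splits in-order into left and right subtrees.
Root 7: left subtree has 1 node {11}, right has 8 {18, 37, 5, 30, 29, 14, 15, 19}.
  Root 14: left subtree has 5 nodes {18, 37, 5, 30, 29}, right has 2 {15, 19}.
    Root 30: left subtree has 3 nodes {18, 37, 5}, right has 1 {29}.
      Root 18: left subtree has 0 nodes { }, right has 2 {37, 5}.
        Root 5: left subtree has 1 node {37}, right has 0 { }.
    Root 19: left subtree has 1 node {15}, right has 0 { }.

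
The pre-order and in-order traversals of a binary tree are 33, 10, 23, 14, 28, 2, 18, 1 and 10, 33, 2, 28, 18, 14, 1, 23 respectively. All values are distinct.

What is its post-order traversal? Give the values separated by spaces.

10 2 18 28 1 14 23 33

The first element of pre-order is the root; it splits in-order into left and right subtrees.
Root 33: left subtree has 1 node {10}, right has 6 {2, 28, 18, 14, 1, 23}.
  Root 23: left subtree has 5 nodes {2, 28, 18, 14, 1}, right has 0 { }.
    Root 14: left subtree has 3 nodes {2, 28, 18}, right has 1 {1}.
      Root 28: left subtree has 1 node {2}, right has 1 {18}.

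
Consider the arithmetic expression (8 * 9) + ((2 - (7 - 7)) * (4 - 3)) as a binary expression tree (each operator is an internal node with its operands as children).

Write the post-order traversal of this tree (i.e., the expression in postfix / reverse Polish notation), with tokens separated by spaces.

Post-order on an expression tree gives postfix notation: for each operator, emit left operand, right operand, then the operator.

8 9 * 2 7 7 - - 4 3 - * +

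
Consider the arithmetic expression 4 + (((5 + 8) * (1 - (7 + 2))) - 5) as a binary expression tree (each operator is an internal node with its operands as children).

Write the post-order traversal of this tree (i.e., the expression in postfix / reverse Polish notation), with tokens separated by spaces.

Post-order on an expression tree gives postfix notation: for each operator, emit left operand, right operand, then the operator.

4 5 8 + 1 7 2 + - * 5 - +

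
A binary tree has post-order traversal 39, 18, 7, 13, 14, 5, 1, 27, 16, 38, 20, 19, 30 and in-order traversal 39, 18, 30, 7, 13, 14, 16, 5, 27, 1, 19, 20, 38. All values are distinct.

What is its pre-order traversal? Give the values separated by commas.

30, 18, 39, 19, 16, 14, 13, 7, 27, 5, 1, 20, 38

The last element of post-order is the root; it splits in-order into left and right subtrees.
Root 30: left subtree has 2 nodes {39, 18}, right has 10 {7, 13, 14, 16, 5, 27, 1, 19, 20, 38}.
  Root 18: left subtree has 1 node {39}, right has 0 { }.
  Root 19: left subtree has 7 nodes {7, 13, 14, 16, 5, 27, 1}, right has 2 {20, 38}.
    Root 16: left subtree has 3 nodes {7, 13, 14}, right has 3 {5, 27, 1}.
      Root 14: left subtree has 2 nodes {7, 13}, right has 0 { }.
        Root 13: left subtree has 1 node {7}, right has 0 { }.
      Root 27: left subtree has 1 node {5}, right has 1 {1}.
    Root 20: left subtree has 0 nodes { }, right has 1 {38}.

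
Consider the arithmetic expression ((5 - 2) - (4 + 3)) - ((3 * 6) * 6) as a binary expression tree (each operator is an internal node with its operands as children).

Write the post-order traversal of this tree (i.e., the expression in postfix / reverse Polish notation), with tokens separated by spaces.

Post-order on an expression tree gives postfix notation: for each operator, emit left operand, right operand, then the operator.

5 2 - 4 3 + - 3 6 * 6 * -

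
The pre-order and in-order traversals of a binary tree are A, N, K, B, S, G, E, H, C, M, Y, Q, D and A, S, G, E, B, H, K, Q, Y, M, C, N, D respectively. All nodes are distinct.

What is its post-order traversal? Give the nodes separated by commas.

E, G, S, H, B, Q, Y, M, C, K, D, N, A

The first element of pre-order is the root; it splits in-order into left and right subtrees.
Root A: left subtree has 0 nodes { }, right has 12 {S, G, E, B, H, K, Q, Y, M, C, N, D}.
  Root N: left subtree has 10 nodes {S, G, E, B, H, K, Q, Y, M, C}, right has 1 {D}.
    Root K: left subtree has 5 nodes {S, G, E, B, H}, right has 4 {Q, Y, M, C}.
      Root B: left subtree has 3 nodes {S, G, E}, right has 1 {H}.
        Root S: left subtree has 0 nodes { }, right has 2 {G, E}.
          Root G: left subtree has 0 nodes { }, right has 1 {E}.
      Root C: left subtree has 3 nodes {Q, Y, M}, right has 0 { }.
        Root M: left subtree has 2 nodes {Q, Y}, right has 0 { }.
          Root Y: left subtree has 1 node {Q}, right has 0 { }.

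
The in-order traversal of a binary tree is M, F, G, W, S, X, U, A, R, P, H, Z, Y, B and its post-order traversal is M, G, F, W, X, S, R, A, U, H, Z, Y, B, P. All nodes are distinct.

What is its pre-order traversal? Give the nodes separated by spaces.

P U S W F M G X A R B Y Z H

The last element of post-order is the root; it splits in-order into left and right subtrees.
Root P: left subtree has 9 nodes {M, F, G, W, S, X, U, A, R}, right has 4 {H, Z, Y, B}.
  Root U: left subtree has 6 nodes {M, F, G, W, S, X}, right has 2 {A, R}.
    Root S: left subtree has 4 nodes {M, F, G, W}, right has 1 {X}.
      Root W: left subtree has 3 nodes {M, F, G}, right has 0 { }.
        Root F: left subtree has 1 node {M}, right has 1 {G}.
    Root A: left subtree has 0 nodes { }, right has 1 {R}.
  Root B: left subtree has 3 nodes {H, Z, Y}, right has 0 { }.
    Root Y: left subtree has 2 nodes {H, Z}, right has 0 { }.
      Root Z: left subtree has 1 node {H}, right has 0 { }.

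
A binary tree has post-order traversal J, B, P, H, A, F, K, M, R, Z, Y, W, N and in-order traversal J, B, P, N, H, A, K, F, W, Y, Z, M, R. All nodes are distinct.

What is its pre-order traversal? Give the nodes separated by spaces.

N P B J W K A H F Y Z R M

The last element of post-order is the root; it splits in-order into left and right subtrees.
Root N: left subtree has 3 nodes {J, B, P}, right has 9 {H, A, K, F, W, Y, Z, M, R}.
  Root P: left subtree has 2 nodes {J, B}, right has 0 { }.
    Root B: left subtree has 1 node {J}, right has 0 { }.
  Root W: left subtree has 4 nodes {H, A, K, F}, right has 4 {Y, Z, M, R}.
    Root K: left subtree has 2 nodes {H, A}, right has 1 {F}.
      Root A: left subtree has 1 node {H}, right has 0 { }.
    Root Y: left subtree has 0 nodes { }, right has 3 {Z, M, R}.
      Root Z: left subtree has 0 nodes { }, right has 2 {M, R}.
        Root R: left subtree has 1 node {M}, right has 0 { }.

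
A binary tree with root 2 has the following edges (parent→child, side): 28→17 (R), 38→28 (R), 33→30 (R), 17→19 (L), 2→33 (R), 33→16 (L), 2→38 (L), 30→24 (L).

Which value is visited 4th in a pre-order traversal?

Pre-order visits the node, then its left subtree, then its right subtree.
Visit 2.
At 2: go left to 38.
  Visit 38.
  At 38: no left child.
  At 38: go right to 28.
    Visit 28.
    At 28: no left child.
    At 28: go right to 17.
      Visit 17.
      At 17: go left to 19.
        19 is a leaf — visit 19.
      At 17: no right child.
At 2: go right to 33.
  Visit 33.
  At 33: go left to 16.
    16 is a leaf — visit 16.
  At 33: go right to 30.
    Visit 30.
    At 30: go left to 24.
      24 is a leaf — visit 24.
    At 30: no right child.
Full pre-order sequence: 2, 38, 28, 17, 19, 33, 16, 30, 24.

17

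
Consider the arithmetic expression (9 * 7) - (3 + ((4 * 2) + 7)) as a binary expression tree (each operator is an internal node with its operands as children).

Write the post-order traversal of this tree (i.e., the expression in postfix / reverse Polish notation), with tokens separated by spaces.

9 7 * 3 4 2 * 7 + + -

Post-order on an expression tree gives postfix notation: for each operator, emit left operand, right operand, then the operator.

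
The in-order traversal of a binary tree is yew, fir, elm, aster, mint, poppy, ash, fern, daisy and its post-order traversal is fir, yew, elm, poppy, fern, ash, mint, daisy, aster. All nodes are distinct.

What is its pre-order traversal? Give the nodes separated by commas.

aster, elm, yew, fir, daisy, mint, ash, poppy, fern

The last element of post-order is the root; it splits in-order into left and right subtrees.
Root aster: left subtree has 3 nodes {yew, fir, elm}, right has 5 {mint, poppy, ash, fern, daisy}.
  Root elm: left subtree has 2 nodes {yew, fir}, right has 0 { }.
    Root yew: left subtree has 0 nodes { }, right has 1 {fir}.
  Root daisy: left subtree has 4 nodes {mint, poppy, ash, fern}, right has 0 { }.
    Root mint: left subtree has 0 nodes { }, right has 3 {poppy, ash, fern}.
      Root ash: left subtree has 1 node {poppy}, right has 1 {fern}.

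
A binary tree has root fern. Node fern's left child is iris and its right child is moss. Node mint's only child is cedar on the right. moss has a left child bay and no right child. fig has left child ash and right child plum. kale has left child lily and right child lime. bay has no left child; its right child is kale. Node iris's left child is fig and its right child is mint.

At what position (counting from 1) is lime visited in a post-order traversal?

8

Post-order visits the left subtree, then the right subtree, then the node.
At fern: go left to iris.
  At iris: go left to fig.
    At fig: go left to ash.
      ash is a leaf — visit ash.
    At fig: go right to plum.
      plum is a leaf — visit plum.
    Visit fig.
  At iris: go right to mint.
    At mint: no left child.
    At mint: go right to cedar.
      cedar is a leaf — visit cedar.
    Visit mint.
  Visit iris.
At fern: go right to moss.
  At moss: go left to bay.
    At bay: no left child.
    At bay: go right to kale.
      At kale: go left to lily.
        lily is a leaf — visit lily.
      At kale: go right to lime.
        lime is a leaf — visit lime.
      Visit kale.
    Visit bay.
  At moss: no right child.
  Visit moss.
Visit fern.
Full post-order sequence: ash, plum, fig, cedar, mint, iris, lily, lime, kale, bay, moss, fern.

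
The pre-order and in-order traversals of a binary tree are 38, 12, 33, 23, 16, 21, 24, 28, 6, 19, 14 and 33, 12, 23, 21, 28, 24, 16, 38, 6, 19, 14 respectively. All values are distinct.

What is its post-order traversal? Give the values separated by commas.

The first element of pre-order is the root; it splits in-order into left and right subtrees.
Root 38: left subtree has 7 nodes {33, 12, 23, 21, 28, 24, 16}, right has 3 {6, 19, 14}.
  Root 12: left subtree has 1 node {33}, right has 5 {23, 21, 28, 24, 16}.
    Root 23: left subtree has 0 nodes { }, right has 4 {21, 28, 24, 16}.
      Root 16: left subtree has 3 nodes {21, 28, 24}, right has 0 { }.
        Root 21: left subtree has 0 nodes { }, right has 2 {28, 24}.
          Root 24: left subtree has 1 node {28}, right has 0 { }.
  Root 6: left subtree has 0 nodes { }, right has 2 {19, 14}.
    Root 19: left subtree has 0 nodes { }, right has 1 {14}.

33, 28, 24, 21, 16, 23, 12, 14, 19, 6, 38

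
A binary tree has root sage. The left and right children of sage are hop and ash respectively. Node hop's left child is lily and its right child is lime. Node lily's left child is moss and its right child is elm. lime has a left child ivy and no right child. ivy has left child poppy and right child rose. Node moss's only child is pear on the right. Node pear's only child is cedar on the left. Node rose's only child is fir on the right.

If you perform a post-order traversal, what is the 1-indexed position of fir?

Post-order visits the left subtree, then the right subtree, then the node.
At sage: go left to hop.
  At hop: go left to lily.
    At lily: go left to moss.
      At moss: no left child.
      At moss: go right to pear.
        At pear: go left to cedar.
          cedar is a leaf — visit cedar.
        At pear: no right child.
        Visit pear.
      Visit moss.
    At lily: go right to elm.
      elm is a leaf — visit elm.
    Visit lily.
  At hop: go right to lime.
    At lime: go left to ivy.
      At ivy: go left to poppy.
        poppy is a leaf — visit poppy.
      At ivy: go right to rose.
        At rose: no left child.
        At rose: go right to fir.
          fir is a leaf — visit fir.
        Visit rose.
      Visit ivy.
    At lime: no right child.
    Visit lime.
  Visit hop.
At sage: go right to ash.
  ash is a leaf — visit ash.
Visit sage.
Full post-order sequence: cedar, pear, moss, elm, lily, poppy, fir, rose, ivy, lime, hop, ash, sage.

7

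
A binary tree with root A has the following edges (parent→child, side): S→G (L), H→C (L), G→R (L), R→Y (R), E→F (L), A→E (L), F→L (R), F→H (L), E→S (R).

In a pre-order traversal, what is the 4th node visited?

H

Pre-order visits the node, then its left subtree, then its right subtree.
Visit A.
At A: go left to E.
  Visit E.
  At E: go left to F.
    Visit F.
    At F: go left to H.
      Visit H.
      At H: go left to C.
        C is a leaf — visit C.
      At H: no right child.
    At F: go right to L.
      L is a leaf — visit L.
  At E: go right to S.
    Visit S.
    At S: go left to G.
      Visit G.
      At G: go left to R.
        Visit R.
        At R: no left child.
        At R: go right to Y.
          Y is a leaf — visit Y.
      At G: no right child.
    At S: no right child.
At A: no right child.
Full pre-order sequence: A, E, F, H, C, L, S, G, R, Y.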